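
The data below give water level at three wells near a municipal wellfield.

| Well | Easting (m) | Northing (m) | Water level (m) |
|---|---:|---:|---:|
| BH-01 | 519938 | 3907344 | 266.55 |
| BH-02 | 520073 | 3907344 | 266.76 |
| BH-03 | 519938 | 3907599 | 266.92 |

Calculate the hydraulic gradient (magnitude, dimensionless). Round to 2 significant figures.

0.0021

∂h/∂x = (266.76 − 266.55) / (520073 − 519938) = +0.001556
∂h/∂y = (266.92 − 266.55) / (3907599 − 3907344) = +0.001451
|∇h| = √(0.001556² + 0.001451²) = 0.002128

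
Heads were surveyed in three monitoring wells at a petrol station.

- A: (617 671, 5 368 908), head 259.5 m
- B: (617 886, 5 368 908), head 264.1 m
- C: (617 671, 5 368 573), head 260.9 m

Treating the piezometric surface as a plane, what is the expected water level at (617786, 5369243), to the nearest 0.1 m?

∂h/∂x = (264.1 − 259.5) / (617886 − 617671) = +0.02140
∂h/∂y = (260.9 − 259.5) / (5368573 − 5368908) = -0.004179
h(617786, 5369243) = 259.5 + (+0.02140)·(115) + (-0.004179)·(335) = 259.5 +2.460 -1.400 = 260.560 m.

260.6 m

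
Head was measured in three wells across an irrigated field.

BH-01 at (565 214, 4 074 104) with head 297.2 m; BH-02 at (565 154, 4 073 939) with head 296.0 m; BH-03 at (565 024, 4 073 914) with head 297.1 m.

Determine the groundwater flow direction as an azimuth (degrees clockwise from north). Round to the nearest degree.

136°

With h = a·x + b·y + c and BH-01 as origin, the differences give:
  (-60)·a + (-165)·b = -1.2
  (-190)·a + (-190)·b = -0.1
Eliminate b (×(-190) and ×(-165), subtract): -19950·a = 211.50 → a = ∂h/∂x = -0.01060
Back-substitute: b = ∂h/∂y = +0.01113.
Flow direction (−∇h) has components (+0.01060 E, -0.01113 N).
Azimuth = atan2(E, N) = atan2(+0.01060, -0.01113) = 136.4° ≈ 136°.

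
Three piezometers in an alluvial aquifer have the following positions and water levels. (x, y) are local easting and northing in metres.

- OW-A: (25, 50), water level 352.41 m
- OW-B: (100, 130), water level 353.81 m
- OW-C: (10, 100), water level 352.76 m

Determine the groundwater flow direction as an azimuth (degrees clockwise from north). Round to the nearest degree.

With h = a·x + b·y + c and OW-A as origin, the differences give:
  75·a + 80·b = +1.40
  (-15)·a + 50·b = +0.35
Eliminate b (×50 and ×80, subtract): 4950·a = 42.000 → a = ∂h/∂x = +0.008485
Back-substitute: b = ∂h/∂y = +0.009545.
Flow direction (−∇h) has components (-0.008485 E, -0.009545 N).
Azimuth = atan2(E, N) = atan2(-0.008485, -0.009545) = 221.6° ≈ 222°.

222°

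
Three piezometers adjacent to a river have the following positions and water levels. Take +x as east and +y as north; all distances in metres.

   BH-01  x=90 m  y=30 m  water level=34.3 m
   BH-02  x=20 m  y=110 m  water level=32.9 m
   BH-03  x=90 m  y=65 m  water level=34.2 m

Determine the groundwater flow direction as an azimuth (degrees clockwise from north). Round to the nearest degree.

With h = a·x + b·y + c and BH-01 as origin, the differences give:
  (-70)·a + 80·b = -1.4
  0·a + 35·b = -0.1
Eliminate b (×35 and ×80, subtract): -2450·a = -41.00 → a = ∂h/∂x = +0.01673
Back-substitute: b = ∂h/∂y = -0.002857.
Flow direction (−∇h) has components (-0.01673 E, +0.002857 N).
Azimuth = atan2(E, N) = atan2(-0.01673, +0.002857) = 279.7° ≈ 280°.

280°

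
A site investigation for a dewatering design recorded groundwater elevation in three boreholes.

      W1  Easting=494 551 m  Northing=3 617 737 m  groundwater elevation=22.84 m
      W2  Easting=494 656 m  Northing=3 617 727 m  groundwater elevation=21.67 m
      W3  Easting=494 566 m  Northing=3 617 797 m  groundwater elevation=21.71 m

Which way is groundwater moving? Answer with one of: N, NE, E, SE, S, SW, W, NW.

NE

Differences from W1: to W2 (Δx, Δy, Δh) = (105, -10, -1.17); to W3 = (15, 60, -1.13).
Solve a·Δx + b·Δy = Δh: det = 105·60 − 15·(-10) = 6450.
∂h/∂x = [(-1.17)·60 − (-1.13)·(-10)] / 6450 = -0.01264
∂h/∂y = [105·(-1.13) − 15·(-1.17)] / 6450 = -0.01567
Flow = −∇h = (+0.01264 east, +0.01567 north), which points northeast.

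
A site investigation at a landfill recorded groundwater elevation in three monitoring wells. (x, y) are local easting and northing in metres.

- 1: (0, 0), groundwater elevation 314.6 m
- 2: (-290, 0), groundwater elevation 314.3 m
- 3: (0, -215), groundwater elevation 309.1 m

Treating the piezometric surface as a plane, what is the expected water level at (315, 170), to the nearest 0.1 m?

∂h/∂x = (314.3 − 314.6) / (-290 − 0) = +0.001034
∂h/∂y = (309.1 − 314.6) / (-215 − 0) = +0.02558
h(315, 170) = 314.6 + (+0.001034)·(315) + (+0.02558)·(170) = 314.6 +0.326 +4.349 = 319.275 m.

319.3 m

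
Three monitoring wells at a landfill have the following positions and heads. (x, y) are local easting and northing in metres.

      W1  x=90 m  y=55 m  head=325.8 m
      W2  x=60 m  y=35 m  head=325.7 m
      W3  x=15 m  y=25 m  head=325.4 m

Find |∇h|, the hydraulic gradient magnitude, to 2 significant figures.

0.011

Three-point gradient (reference W1): Δ to W2 = (-30, -20, -0.1), Δ to W3 = (-75, -30, -0.4).
∂h/∂x = +0.008333, ∂h/∂y = -0.007500 (det = -600).
|∇h| = √(0.008333² + -0.007500²) = 0.01121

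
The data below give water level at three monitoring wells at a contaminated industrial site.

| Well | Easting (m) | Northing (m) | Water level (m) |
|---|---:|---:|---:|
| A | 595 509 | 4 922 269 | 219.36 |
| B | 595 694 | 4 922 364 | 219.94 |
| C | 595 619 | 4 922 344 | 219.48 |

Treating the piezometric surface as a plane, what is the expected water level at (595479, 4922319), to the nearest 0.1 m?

Differences from A: to B (Δx, Δy, Δh) = (185, 95, +0.58); to C = (110, 75, +0.12).
Solve a·Δx + b·Δy = Δh: det = 185·75 − 110·95 = 3425.
∂h/∂x = [(+0.58)·75 − (+0.12)·95] / 3425 = +0.009372
∂h/∂y = [185·(+0.12) − 110·(+0.58)] / 3425 = -0.01215
h(595479, 4922319) = 219.36 + (+0.009372)·(-30) + (-0.01215)·(50) = 219.36 -0.281 -0.607 = 218.472 m.

218.5 m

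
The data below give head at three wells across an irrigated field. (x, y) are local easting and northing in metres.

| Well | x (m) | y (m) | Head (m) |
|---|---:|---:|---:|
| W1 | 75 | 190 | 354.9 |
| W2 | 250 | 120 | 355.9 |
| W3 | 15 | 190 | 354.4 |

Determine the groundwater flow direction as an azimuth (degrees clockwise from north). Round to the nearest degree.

232°

With h = a·x + b·y + c and W1 as origin, the differences give:
  175·a + (-70)·b = +1.0
  (-60)·a + 0·b = -0.5
Eliminate b (×0 and ×(-70), subtract): -4200·a = -35.00 → a = ∂h/∂x = +0.008333
Back-substitute: b = ∂h/∂y = +0.006548.
Flow direction (−∇h) has components (-0.008333 E, -0.006548 N).
Azimuth = atan2(E, N) = atan2(-0.008333, -0.006548) = 231.8° ≈ 232°.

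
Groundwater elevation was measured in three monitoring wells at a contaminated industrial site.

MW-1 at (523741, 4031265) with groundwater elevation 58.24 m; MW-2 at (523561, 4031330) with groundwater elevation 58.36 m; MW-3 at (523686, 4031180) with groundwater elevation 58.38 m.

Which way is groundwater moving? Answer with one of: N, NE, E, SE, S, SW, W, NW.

With h = a·x + b·y + c and MW-1 as origin, the differences give:
  (-180)·a + 65·b = +0.12
  (-55)·a + (-85)·b = +0.14
Eliminate b (×(-85) and ×65, subtract): 18875·a = -19.300 → a = ∂h/∂x = -0.001023
Back-substitute: b = ∂h/∂y = -0.0009854.
Flow = −∇h = (+0.001023 east, +0.0009854 north), which points northeast.

NE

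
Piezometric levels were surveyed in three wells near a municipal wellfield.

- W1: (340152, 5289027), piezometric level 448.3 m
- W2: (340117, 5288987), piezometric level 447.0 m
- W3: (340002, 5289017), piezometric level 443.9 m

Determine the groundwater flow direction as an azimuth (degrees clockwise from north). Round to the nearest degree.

Taking W1 as reference: W2−W1 = (-35, -40, -1.3); W3−W1 = (-150, -10, -4.4).
Determinant of the coordinate differences = (-35)·(-10) − (-150)·(-40) = -5650.
∂h/∂x = [(-1.3)·(-10) − (-4.4)·(-40)] / -5650 = +0.02885
∂h/∂y = [(-35)·(-4.4) − (-150)·(-1.3)] / -5650 = +0.007257
Flow direction (−∇h) has components (-0.02885 E, -0.007257 N).
Azimuth = atan2(E, N) = atan2(-0.02885, -0.007257) = 255.9° ≈ 256°.

256°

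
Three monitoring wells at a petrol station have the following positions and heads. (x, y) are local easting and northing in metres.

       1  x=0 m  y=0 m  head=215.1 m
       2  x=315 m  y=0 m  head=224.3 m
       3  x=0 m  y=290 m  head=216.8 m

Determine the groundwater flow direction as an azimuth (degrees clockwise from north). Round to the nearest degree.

∂h/∂x = (224.3 − 215.1) / (315 − 0) = +0.02921
∂h/∂y = (216.8 − 215.1) / (290 − 0) = +0.005862
Flow direction (−∇h) has components (-0.02921 E, -0.005862 N).
Azimuth = atan2(E, N) = atan2(-0.02921, -0.005862) = 258.7° ≈ 259°.

259°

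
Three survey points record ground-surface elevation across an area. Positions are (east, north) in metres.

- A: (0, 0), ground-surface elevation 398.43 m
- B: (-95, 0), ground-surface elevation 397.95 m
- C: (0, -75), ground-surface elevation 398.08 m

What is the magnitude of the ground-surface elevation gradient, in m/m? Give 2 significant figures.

0.0069 m/m

∂z/∂x = (397.95 − 398.43) / (-95 − 0) = +0.005053
∂z/∂y = (398.08 − 398.43) / (-75 − 0) = +0.004667
|∇f| = √(0.005053² + 0.004667²) = 0.006878 m/m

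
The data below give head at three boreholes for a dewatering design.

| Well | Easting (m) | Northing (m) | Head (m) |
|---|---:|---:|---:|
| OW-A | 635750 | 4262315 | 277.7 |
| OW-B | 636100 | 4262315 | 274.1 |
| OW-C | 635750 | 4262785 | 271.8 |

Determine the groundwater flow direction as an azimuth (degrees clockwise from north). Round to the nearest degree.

039°

∂h/∂x = (274.1 − 277.7) / (636100 − 635750) = -0.01029
∂h/∂y = (271.8 − 277.7) / (4262785 − 4262315) = -0.01255
Flow direction (−∇h) has components (+0.01029 E, +0.01255 N).
Azimuth = atan2(E, N) = atan2(+0.01029, +0.01255) = 39.3° ≈ 039°.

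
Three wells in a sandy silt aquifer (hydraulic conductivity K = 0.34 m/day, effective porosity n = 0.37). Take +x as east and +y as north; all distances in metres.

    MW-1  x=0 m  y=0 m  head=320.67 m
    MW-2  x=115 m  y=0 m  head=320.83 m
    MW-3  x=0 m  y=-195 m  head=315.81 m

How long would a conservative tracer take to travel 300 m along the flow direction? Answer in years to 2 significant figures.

36 years

∂h/∂x = (320.83 − 320.67) / (115 − 0) = +0.001391
∂h/∂y = (315.81 − 320.67) / (-195 − 0) = +0.02492
|∇h| = √(0.001391² + 0.02492²) = 0.02496
Seepage velocity v = K·i/n = 0.34 × 0.02496 / 0.37 = 0.02294 m/day.
t = 300 / 0.02294 = 1.308e+04 days = 35.8 years.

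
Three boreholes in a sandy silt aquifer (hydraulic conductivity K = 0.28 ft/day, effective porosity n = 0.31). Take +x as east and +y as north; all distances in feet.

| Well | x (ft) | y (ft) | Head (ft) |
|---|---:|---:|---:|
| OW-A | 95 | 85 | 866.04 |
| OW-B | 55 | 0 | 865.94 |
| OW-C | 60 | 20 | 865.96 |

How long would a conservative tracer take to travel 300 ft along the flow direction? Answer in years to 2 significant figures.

800 years

Taking OW-A as reference: OW-B−OW-A = (-40, -85, -0.10); OW-C−OW-A = (-35, -65, -0.08).
Determinant of the coordinate differences = (-40)·(-65) − (-35)·(-85) = -375.
∂h/∂x = [(-0.10)·(-65) − (-0.08)·(-85)] / -375 = +0.0008000
∂h/∂y = [(-40)·(-0.08) − (-35)·(-0.10)] / -375 = +0.0008000
|∇h| = √(0.0008000² + 0.0008000²) = 0.001131
Seepage velocity v = K·i/n = 0.28 × 0.001131 / 0.31 = 0.001022 ft/day.
t = 300 / 0.001022 = 2.935e+05 days = 804 years.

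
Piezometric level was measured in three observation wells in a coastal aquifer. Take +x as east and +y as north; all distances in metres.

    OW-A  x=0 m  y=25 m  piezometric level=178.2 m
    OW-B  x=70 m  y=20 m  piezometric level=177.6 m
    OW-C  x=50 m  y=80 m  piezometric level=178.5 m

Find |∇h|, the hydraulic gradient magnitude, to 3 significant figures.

0.0146

Taking OW-A as reference: OW-B−OW-A = (70, -5, -0.6); OW-C−OW-A = (50, 55, +0.3).
Solve a·Δx + b·Δy = Δh: det = 70·55 − 50·(-5) = 4100.
∂h/∂x = [(-0.6)·55 − (+0.3)·(-5)] / 4100 = -0.007683
∂h/∂y = [70·(+0.3) − 50·(-0.6)] / 4100 = +0.01244
|∇h| = √(-0.007683² + 0.01244²) = 0.01462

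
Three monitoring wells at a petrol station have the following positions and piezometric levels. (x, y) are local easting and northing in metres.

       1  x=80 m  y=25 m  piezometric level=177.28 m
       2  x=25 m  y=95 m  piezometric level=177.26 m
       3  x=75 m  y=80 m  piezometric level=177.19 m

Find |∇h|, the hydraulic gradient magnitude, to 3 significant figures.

0.00266

Differences from 1: to 2 (Δx, Δy, Δh) = (-55, 70, -0.02); to 3 = (-5, 55, -0.09).
Solve a·Δx + b·Δy = Δh: det = (-55)·55 − (-5)·70 = -2675.
∂h/∂x = [(-0.02)·55 − (-0.09)·70] / -2675 = -0.001944
∂h/∂y = [(-55)·(-0.09) − (-5)·(-0.02)] / -2675 = -0.001813
|∇h| = √(-0.001944² + -0.001813²) = 0.002658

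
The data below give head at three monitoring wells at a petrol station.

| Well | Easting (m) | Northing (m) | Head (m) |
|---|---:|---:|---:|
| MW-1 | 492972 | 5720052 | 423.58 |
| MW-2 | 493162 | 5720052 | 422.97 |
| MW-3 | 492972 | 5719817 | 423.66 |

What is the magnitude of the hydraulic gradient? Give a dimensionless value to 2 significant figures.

0.0032

∂h/∂x = (422.97 − 423.58) / (493162 − 492972) = -0.003211
∂h/∂y = (423.66 − 423.58) / (5719817 − 5720052) = -0.0003404
|∇h| = √(-0.003211² + -0.0003404²) = 0.003229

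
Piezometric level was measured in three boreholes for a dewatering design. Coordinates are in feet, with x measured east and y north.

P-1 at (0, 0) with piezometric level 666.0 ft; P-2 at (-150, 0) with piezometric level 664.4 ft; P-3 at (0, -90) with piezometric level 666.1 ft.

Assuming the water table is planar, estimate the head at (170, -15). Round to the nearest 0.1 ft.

667.8 ft

∂h/∂x = (664.4 − 666.0) / (-150 − 0) = +0.01067
∂h/∂y = (666.1 − 666.0) / (-90 − 0) = -0.001111
h(170, -15) = 666.0 + (+0.01067)·(170) + (-0.001111)·(-15) = 666.0 +1.813 +0.017 = 667.830 ft.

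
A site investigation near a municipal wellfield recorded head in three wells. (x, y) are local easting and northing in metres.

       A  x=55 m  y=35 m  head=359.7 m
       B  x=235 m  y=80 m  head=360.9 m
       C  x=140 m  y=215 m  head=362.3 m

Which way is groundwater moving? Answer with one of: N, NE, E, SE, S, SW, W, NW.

Taking A as reference: B−A = (180, 45, +1.2); C−A = (85, 180, +2.6).
Solve a·Δx + b·Δy = Δh: det = 180·180 − 85·45 = 28575.
∂h/∂x = [(+1.2)·180 − (+2.6)·45] / 28575 = +0.003465
∂h/∂y = [180·(+2.6) − 85·(+1.2)] / 28575 = +0.01281
Flow = −∇h = (-0.003465 east, -0.01281 north), which points south.

S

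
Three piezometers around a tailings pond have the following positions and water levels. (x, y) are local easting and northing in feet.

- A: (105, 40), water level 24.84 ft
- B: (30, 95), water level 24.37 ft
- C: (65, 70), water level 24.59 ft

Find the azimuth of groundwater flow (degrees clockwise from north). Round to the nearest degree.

262°

Taking A as reference: B−A = (-75, 55, -0.47); C−A = (-40, 30, -0.25).
Determinant of the coordinate differences = (-75)·30 − (-40)·55 = -50.
∂h/∂x = [(-0.47)·30 − (-0.25)·55] / -50 = +0.007000
∂h/∂y = [(-75)·(-0.25) − (-40)·(-0.47)] / -50 = +0.0010000
Flow direction (−∇h) has components (-0.007000 E, -0.0010000 N).
Azimuth = atan2(E, N) = atan2(-0.007000, -0.0010000) = 261.9° ≈ 262°.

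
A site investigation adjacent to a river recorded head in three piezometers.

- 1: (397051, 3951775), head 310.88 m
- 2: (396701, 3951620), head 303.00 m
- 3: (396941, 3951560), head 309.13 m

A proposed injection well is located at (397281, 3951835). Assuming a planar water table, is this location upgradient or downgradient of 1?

upgradient

With h = a·x + b·y + c and 1 as origin, the differences give:
  (-350)·a + (-155)·b = -7.88
  (-110)·a + (-215)·b = -1.75
Eliminate b (×(-215) and ×(-155), subtract): 58200·a = 1422.950 → a = ∂h/∂x = +0.02445
Back-substitute: b = ∂h/∂y = -0.004369.
Head at (397281, 3951835) = 310.88 + (+0.02445)·(230) + (-0.004369)·(60) = 316.24 m.
That is higher than the 310.88 m at 1, so the point is upgradient.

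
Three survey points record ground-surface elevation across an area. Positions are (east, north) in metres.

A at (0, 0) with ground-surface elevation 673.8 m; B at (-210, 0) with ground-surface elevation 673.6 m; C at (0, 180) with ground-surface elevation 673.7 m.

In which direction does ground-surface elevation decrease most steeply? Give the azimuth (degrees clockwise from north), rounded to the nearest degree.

300°

∂z/∂x = (673.6 − 673.8) / (-210 − 0) = +0.0009524
∂z/∂y = (673.7 − 673.8) / (180 − 0) = -0.0005556
Steepest decrease is along −∇f: components (-0.0009524 E, +0.0005556 N).
Azimuth = atan2(-0.0009524, +0.0005556) = 300.3° ≈ 300°.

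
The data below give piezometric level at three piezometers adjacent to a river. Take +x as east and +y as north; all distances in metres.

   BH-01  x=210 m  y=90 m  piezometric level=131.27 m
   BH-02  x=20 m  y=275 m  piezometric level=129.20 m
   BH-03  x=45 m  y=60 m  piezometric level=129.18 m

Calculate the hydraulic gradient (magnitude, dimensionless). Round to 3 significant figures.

Taking BH-01 as reference: BH-02−BH-01 = (-190, 185, -2.07); BH-03−BH-01 = (-165, -30, -2.09).
Determinant of the coordinate differences = (-190)·(-30) − (-165)·185 = 36225.
∂h/∂x = [(-2.07)·(-30) − (-2.09)·185] / 36225 = +0.01239
∂h/∂y = [(-190)·(-2.09) − (-165)·(-2.07)] / 36225 = +0.001533
|∇h| = √(0.01239² + 0.001533²) = 0.01248

0.0125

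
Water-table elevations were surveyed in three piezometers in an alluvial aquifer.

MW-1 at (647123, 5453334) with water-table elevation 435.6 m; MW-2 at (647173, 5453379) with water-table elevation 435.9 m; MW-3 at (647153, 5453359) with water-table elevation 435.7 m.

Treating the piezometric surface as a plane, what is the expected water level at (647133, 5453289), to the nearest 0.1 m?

With h = a·x + b·y + c and MW-1 as origin, the differences give:
  50·a + 45·b = +0.3
  30·a + 25·b = +0.1
Eliminate b (×25 and ×45, subtract): -100·a = 3.00 → a = ∂h/∂x = -0.03000
Back-substitute: b = ∂h/∂y = +0.04000.
h(647133, 5453289) = 435.6 + (-0.03000)·(10) + (+0.04000)·(-45) = 435.6 -0.300 -1.800 = 433.500 m.

433.5 m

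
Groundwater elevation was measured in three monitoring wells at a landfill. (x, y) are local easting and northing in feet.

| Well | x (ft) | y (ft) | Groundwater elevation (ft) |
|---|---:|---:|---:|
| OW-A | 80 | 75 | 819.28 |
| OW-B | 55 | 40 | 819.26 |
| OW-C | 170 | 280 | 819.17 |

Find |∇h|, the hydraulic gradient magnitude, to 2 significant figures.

Differences from OW-A: to OW-B (Δx, Δy, Δh) = (-25, -35, -0.02); to OW-C = (90, 205, -0.11).
Determinant of the coordinate differences = (-25)·205 − 90·(-35) = -1975.
∂h/∂x = [(-0.02)·205 − (-0.11)·(-35)] / -1975 = +0.004025
∂h/∂y = [(-25)·(-0.11) − 90·(-0.02)] / -1975 = -0.002304
|∇h| = √(0.004025² + -0.002304²) = 0.004638

0.0046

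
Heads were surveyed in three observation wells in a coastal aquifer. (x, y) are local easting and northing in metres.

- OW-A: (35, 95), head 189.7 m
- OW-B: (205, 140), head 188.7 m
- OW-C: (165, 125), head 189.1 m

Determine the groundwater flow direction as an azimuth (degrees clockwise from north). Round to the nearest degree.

Differences from OW-A: to OW-B (Δx, Δy, Δh) = (170, 45, -1.0); to OW-C = (130, 30, -0.6).
Determinant of the coordinate differences = 170·30 − 130·45 = -750.
∂h/∂x = [(-1.0)·30 − (-0.6)·45] / -750 = +0.004000
∂h/∂y = [170·(-0.6) − 130·(-1.0)] / -750 = -0.03733
Flow direction (−∇h) has components (-0.004000 E, +0.03733 N).
Azimuth = atan2(E, N) = atan2(-0.004000, +0.03733) = 353.9° ≈ 354°.

354°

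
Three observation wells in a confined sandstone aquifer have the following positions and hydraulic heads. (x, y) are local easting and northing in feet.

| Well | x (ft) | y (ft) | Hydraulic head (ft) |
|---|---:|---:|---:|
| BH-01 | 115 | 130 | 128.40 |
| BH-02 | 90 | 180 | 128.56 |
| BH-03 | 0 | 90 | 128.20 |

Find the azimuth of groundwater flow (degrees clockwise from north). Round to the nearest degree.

With h = a·x + b·y + c and BH-01 as origin, the differences give:
  (-25)·a + 50·b = +0.16
  (-115)·a + (-40)·b = -0.20
Eliminate b (×(-40) and ×50, subtract): 6750·a = 3.600 → a = ∂h/∂x = +0.0005333
Back-substitute: b = ∂h/∂y = +0.003467.
Flow direction (−∇h) has components (-0.0005333 E, -0.003467 N).
Azimuth = atan2(E, N) = atan2(-0.0005333, -0.003467) = 188.7° ≈ 189°.

189°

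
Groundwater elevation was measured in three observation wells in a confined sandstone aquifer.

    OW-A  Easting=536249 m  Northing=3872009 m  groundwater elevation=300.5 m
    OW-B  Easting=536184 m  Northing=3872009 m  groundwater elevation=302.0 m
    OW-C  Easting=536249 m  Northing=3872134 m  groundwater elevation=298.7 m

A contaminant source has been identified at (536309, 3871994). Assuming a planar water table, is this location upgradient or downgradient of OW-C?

upgradient

∂h/∂x = (302.0 − 300.5) / (536184 − 536249) = -0.02308
∂h/∂y = (298.7 − 300.5) / (3872134 − 3872009) = -0.01440
Head at (536309, 3871994) = 300.5 + (-0.02308)·(60) + (-0.01440)·(-15) = 299.33 m.
That is higher than the 298.7 m at OW-C, so the point is upgradient.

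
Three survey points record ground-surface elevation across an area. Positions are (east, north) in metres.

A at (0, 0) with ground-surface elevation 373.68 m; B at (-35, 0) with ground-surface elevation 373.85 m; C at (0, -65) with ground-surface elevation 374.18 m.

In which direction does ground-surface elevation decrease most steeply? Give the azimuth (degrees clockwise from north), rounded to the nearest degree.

∂z/∂x = (373.85 − 373.68) / (-35 − 0) = -0.004857
∂z/∂y = (374.18 − 373.68) / (-65 − 0) = -0.007692
Steepest decrease is along −∇f: components (+0.004857 E, +0.007692 N).
Azimuth = atan2(+0.004857, +0.007692) = 32.3° ≈ 032°.

032°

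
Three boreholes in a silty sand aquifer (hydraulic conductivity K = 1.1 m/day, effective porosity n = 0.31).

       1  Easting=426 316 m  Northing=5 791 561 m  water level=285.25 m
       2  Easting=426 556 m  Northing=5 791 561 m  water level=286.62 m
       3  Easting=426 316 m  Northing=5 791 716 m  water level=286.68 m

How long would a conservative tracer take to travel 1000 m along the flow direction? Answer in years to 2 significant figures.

71 years

∂h/∂x = (286.62 − 285.25) / (426556 − 426316) = +0.005708
∂h/∂y = (286.68 − 285.25) / (5791716 − 5791561) = +0.009226
|∇h| = √(0.005708² + 0.009226²) = 0.01085
Seepage velocity v = K·i/n = 1.1 × 0.01085 / 0.31 = 0.0385 m/day.
t = 1000 / 0.0385 = 2.597e+04 days = 71.1 years.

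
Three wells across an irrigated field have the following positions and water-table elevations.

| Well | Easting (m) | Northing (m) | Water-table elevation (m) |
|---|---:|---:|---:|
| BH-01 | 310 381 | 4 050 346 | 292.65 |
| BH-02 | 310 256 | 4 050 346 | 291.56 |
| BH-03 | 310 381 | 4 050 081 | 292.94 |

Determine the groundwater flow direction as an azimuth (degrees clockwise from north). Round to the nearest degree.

277°

∂h/∂x = (291.56 − 292.65) / (310256 − 310381) = +0.008720
∂h/∂y = (292.94 − 292.65) / (4050081 − 4050346) = -0.001094
Flow direction (−∇h) has components (-0.008720 E, +0.001094 N).
Azimuth = atan2(E, N) = atan2(-0.008720, +0.001094) = 277.2° ≈ 277°.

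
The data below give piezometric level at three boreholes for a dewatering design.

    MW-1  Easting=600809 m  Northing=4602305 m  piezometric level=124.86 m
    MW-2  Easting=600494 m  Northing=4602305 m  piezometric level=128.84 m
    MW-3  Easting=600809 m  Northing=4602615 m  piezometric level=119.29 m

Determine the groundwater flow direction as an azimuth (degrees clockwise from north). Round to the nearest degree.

035°

∂h/∂x = (128.84 − 124.86) / (600494 − 600809) = -0.01263
∂h/∂y = (119.29 − 124.86) / (4602615 − 4602305) = -0.01797
Flow direction (−∇h) has components (+0.01263 E, +0.01797 N).
Azimuth = atan2(E, N) = atan2(+0.01263, +0.01797) = 35.1° ≈ 035°.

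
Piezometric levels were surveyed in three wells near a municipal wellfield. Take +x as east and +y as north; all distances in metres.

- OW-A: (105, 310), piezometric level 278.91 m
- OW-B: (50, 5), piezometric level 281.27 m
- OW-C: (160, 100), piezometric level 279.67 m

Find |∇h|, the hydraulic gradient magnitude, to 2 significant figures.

Taking OW-A as reference: OW-B−OW-A = (-55, -305, +2.36); OW-C−OW-A = (55, -210, +0.76).
Determinant of the coordinate differences = (-55)·(-210) − 55·(-305) = 28325.
∂h/∂x = [(+2.36)·(-210) − (+0.76)·(-305)] / 28325 = -0.009313
∂h/∂y = [(-55)·(+0.76) − 55·(+2.36)] / 28325 = -0.006058
|∇h| = √(-0.009313² + -0.006058²) = 0.01111

0.011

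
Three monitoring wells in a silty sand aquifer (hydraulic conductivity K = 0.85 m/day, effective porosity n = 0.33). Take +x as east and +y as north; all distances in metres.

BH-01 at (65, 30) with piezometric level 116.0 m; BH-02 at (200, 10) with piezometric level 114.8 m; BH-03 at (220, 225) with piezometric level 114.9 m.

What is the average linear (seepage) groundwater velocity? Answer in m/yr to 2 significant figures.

With h = a·x + b·y + c and BH-01 as origin, the differences give:
  135·a + (-20)·b = -1.2
  155·a + 195·b = -1.1
Eliminate b (×195 and ×(-20), subtract): 29425·a = -256.00 → a = ∂h/∂x = -0.008700
Back-substitute: b = ∂h/∂y = +0.001274.
|∇h| = √(-0.008700² + 0.001274²) = 0.008793
Seepage velocity v = K·i/n = 0.85 × 0.008793 / 0.33 = 0.02265 m/day = 8.273 m/yr.

8.3 m/yr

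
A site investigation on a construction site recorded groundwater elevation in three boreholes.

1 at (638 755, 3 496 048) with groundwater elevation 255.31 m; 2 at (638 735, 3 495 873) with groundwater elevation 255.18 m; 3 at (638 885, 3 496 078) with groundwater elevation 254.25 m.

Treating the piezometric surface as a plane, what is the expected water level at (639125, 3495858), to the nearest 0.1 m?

Taking 1 as reference: 2−1 = (-20, -175, -0.13); 3−1 = (130, 30, -1.06).
Solve a·Δx + b·Δy = Δh: det = (-20)·30 − 130·(-175) = 22150.
∂h/∂x = [(-0.13)·30 − (-1.06)·(-175)] / 22150 = -0.008551
∂h/∂y = [(-20)·(-1.06) − 130·(-0.13)] / 22150 = +0.001720
h(639125, 3495858) = 255.31 + (-0.008551)·(370) + (+0.001720)·(-190) = 255.31 -3.164 -0.327 = 251.819 m.

251.8 m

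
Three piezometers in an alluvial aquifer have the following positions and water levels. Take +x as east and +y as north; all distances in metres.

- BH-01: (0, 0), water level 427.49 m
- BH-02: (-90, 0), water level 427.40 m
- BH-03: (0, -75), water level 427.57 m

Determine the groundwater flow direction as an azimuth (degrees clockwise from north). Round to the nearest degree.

∂h/∂x = (427.40 − 427.49) / (-90 − 0) = +0.001000
∂h/∂y = (427.57 − 427.49) / (-75 − 0) = -0.001067
Flow direction (−∇h) has components (-0.001000 E, +0.001067 N).
Azimuth = atan2(E, N) = atan2(-0.001000, +0.001067) = 316.8° ≈ 317°.

317°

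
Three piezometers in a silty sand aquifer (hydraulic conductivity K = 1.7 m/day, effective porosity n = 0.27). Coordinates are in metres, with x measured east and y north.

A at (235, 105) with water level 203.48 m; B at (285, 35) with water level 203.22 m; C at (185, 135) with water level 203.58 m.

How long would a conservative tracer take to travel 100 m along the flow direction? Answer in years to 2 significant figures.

11 years

Differences from A: to B (Δx, Δy, Δh) = (50, -70, -0.26); to C = (-50, 30, +0.10).
Solve a·Δx + b·Δy = Δh: det = 50·30 − (-50)·(-70) = -2000.
∂h/∂x = [(-0.26)·30 − (+0.10)·(-70)] / -2000 = +0.0004000
∂h/∂y = [50·(+0.10) − (-50)·(-0.26)] / -2000 = +0.004000
|∇h| = √(0.0004000² + 0.004000²) = 0.00402
Seepage velocity v = K·i/n = 1.7 × 0.00402 / 0.27 = 0.02531 m/day.
t = 100 / 0.02531 = 3951 days = 10.8 years.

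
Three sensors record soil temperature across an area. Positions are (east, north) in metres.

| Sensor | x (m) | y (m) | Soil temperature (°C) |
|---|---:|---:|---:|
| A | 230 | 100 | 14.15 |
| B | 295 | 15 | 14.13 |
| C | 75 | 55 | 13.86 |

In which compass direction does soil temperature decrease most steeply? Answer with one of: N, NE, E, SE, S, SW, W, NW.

SW

Taking A as reference: B−A = (65, -85, -0.02); C−A = (-155, -45, -0.29).
Solve a·Δx + b·Δy = ΔT: det = 65·(-45) − (-155)·(-85) = -16100.
∂T/∂x = [(-0.02)·(-45) − (-0.29)·(-85)] / -16100 = +0.001475
∂T/∂y = [65·(-0.29) − (-155)·(-0.02)] / -16100 = +0.001363
Steepest decrease is along −∇f = (-0.001475 E, -0.001363 N) → southwest.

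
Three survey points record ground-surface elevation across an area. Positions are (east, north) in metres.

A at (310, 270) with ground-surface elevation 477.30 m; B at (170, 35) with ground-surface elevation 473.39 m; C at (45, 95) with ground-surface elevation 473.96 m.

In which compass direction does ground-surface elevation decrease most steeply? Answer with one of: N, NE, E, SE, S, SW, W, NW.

Taking A as reference: B−A = (-140, -235, -3.91); C−A = (-265, -175, -3.34).
Solve a·Δx + b·Δy = Δz: det = (-140)·(-175) − (-265)·(-235) = -37775.
∂z/∂x = [(-3.91)·(-175) − (-3.34)·(-235)] / -37775 = +0.002664
∂z/∂y = [(-140)·(-3.34) − (-265)·(-3.91)] / -37775 = +0.01505
Steepest decrease is along −∇f = (-0.002664 E, -0.01505 N) → south.

S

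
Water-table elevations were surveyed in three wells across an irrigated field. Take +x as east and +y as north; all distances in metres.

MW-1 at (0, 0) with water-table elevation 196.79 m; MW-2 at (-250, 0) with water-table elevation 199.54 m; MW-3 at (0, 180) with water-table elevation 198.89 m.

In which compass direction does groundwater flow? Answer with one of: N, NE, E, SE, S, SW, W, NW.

∂h/∂x = (199.54 − 196.79) / (-250 − 0) = -0.01100
∂h/∂y = (198.89 − 196.79) / (180 − 0) = +0.01167
Flow = −∇h = (+0.01100 east, -0.01167 north), which points southeast.

SE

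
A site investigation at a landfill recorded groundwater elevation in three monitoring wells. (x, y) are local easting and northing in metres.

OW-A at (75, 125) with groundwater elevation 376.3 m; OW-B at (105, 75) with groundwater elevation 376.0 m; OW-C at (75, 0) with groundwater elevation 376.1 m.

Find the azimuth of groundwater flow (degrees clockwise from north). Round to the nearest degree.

102°

With h = a·x + b·y + c and OW-A as origin, the differences give:
  30·a + (-50)·b = -0.3
  0·a + (-125)·b = -0.2
Eliminate b (×(-125) and ×(-50), subtract): -3750·a = 27.50 → a = ∂h/∂x = -0.007333
Back-substitute: b = ∂h/∂y = +0.001600.
Flow direction (−∇h) has components (+0.007333 E, -0.001600 N).
Azimuth = atan2(E, N) = atan2(+0.007333, -0.001600) = 102.3° ≈ 102°.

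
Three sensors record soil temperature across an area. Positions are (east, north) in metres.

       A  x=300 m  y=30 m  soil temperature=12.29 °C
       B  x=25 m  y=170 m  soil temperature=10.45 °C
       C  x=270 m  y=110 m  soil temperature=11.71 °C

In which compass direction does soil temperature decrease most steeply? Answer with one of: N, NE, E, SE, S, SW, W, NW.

NW

With T = a·x + b·y + c and A as origin, the differences give:
  (-275)·a + 140·b = -1.84
  (-30)·a + 80·b = -0.58
Eliminate b (×80 and ×140, subtract): -17800·a = -66.000 → a = ∂T/∂x = +0.003708
Back-substitute: b = ∂T/∂y = -0.005860.
Steepest decrease is along −∇f = (-0.003708 E, +0.005860 N) → northwest.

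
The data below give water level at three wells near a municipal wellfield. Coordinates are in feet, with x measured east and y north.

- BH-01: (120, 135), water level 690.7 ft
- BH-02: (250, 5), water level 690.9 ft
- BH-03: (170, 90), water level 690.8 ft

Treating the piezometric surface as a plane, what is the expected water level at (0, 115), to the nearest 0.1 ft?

689.9 ft

Differences from BH-01: to BH-02 (Δx, Δy, Δh) = (130, -130, +0.2); to BH-03 = (50, -45, +0.1).
Solve a·Δx + b·Δy = Δh: det = 130·(-45) − 50·(-130) = 650.
∂h/∂x = [(+0.2)·(-45) − (+0.1)·(-130)] / 650 = +0.006154
∂h/∂y = [130·(+0.1) − 50·(+0.2)] / 650 = +0.004615
h(0, 115) = 690.7 + (+0.006154)·(-120) + (+0.004615)·(-20) = 690.7 -0.738 -0.092 = 689.869 ft.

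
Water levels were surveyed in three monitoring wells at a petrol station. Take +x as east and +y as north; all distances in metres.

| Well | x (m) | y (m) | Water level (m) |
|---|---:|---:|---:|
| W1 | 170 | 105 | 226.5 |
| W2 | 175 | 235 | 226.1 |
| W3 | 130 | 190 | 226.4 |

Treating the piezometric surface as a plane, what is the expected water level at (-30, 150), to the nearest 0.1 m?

Differences from W1: to W2 (Δx, Δy, Δh) = (5, 130, -0.4); to W3 = (-40, 85, -0.1).
Solve a·Δx + b·Δy = Δh: det = 5·85 − (-40)·130 = 5625.
∂h/∂x = [(-0.4)·85 − (-0.1)·130] / 5625 = -0.003733
∂h/∂y = [5·(-0.1) − (-40)·(-0.4)] / 5625 = -0.002933
h(-30, 150) = 226.5 + (-0.003733)·(-200) + (-0.002933)·(45) = 226.5 +0.747 -0.132 = 227.115 m.

227.1 m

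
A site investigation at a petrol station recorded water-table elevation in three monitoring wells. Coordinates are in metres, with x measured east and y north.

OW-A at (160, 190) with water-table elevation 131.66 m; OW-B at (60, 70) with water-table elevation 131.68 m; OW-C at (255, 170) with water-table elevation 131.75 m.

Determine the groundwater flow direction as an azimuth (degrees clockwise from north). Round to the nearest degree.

Taking OW-A as reference: OW-B−OW-A = (-100, -120, +0.02); OW-C−OW-A = (95, -20, +0.09).
Solve a·Δx + b·Δy = Δh: det = (-100)·(-20) − 95·(-120) = 13400.
∂h/∂x = [(+0.02)·(-20) − (+0.09)·(-120)] / 13400 = +0.0007761
∂h/∂y = [(-100)·(+0.09) − 95·(+0.02)] / 13400 = -0.0008134
Flow direction (−∇h) has components (-0.0007761 E, +0.0008134 N).
Azimuth = atan2(E, N) = atan2(-0.0007761, +0.0008134) = 316.3° ≈ 316°.

316°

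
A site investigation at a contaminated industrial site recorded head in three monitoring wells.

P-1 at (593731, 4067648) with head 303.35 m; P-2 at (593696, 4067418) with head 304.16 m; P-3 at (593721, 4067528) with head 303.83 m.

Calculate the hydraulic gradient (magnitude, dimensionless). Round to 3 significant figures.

Three-point gradient (reference P-1): Δ to P-2 = (-35, -230, +0.81), Δ to P-3 = (-10, -120, +0.48).
∂h/∂x = +0.006947, ∂h/∂y = -0.004579 (det = 1900).
|∇h| = √(0.006947² + -0.004579²) = 0.00832

0.00832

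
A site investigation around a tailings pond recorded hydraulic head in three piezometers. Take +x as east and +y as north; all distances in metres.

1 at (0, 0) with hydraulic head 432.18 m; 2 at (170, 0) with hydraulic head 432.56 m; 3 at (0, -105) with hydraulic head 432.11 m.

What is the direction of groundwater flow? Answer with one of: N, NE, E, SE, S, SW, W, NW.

W

∂h/∂x = (432.56 − 432.18) / (170 − 0) = +0.002235
∂h/∂y = (432.11 − 432.18) / (-105 − 0) = +0.0006667
Flow = −∇h = (-0.002235 east, -0.0006667 north), which points west.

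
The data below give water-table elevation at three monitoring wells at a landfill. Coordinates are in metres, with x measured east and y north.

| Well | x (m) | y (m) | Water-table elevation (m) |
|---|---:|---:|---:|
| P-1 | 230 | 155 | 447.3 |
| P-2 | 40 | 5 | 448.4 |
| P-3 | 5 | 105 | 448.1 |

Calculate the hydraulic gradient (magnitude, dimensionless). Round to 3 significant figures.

0.00476

With h = a·x + b·y + c and P-1 as origin, the differences give:
  (-190)·a + (-150)·b = +1.1
  (-225)·a + (-50)·b = +0.8
Eliminate b (×(-50) and ×(-150), subtract): -24250·a = 65.00 → a = ∂h/∂x = -0.002680
Back-substitute: b = ∂h/∂y = -0.003938.
|∇h| = √(-0.002680² + -0.003938²) = 0.004763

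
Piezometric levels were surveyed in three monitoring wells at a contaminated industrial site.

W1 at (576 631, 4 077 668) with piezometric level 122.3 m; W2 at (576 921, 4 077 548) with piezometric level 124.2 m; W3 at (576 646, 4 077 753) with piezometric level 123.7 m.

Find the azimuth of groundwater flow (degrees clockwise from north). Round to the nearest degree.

Taking W1 as reference: W2−W1 = (290, -120, +1.9); W3−W1 = (15, 85, +1.4).
Solve a·Δx + b·Δy = Δh: det = 290·85 − 15·(-120) = 26450.
∂h/∂x = [(+1.9)·85 − (+1.4)·(-120)] / 26450 = +0.01246
∂h/∂y = [290·(+1.4) − 15·(+1.9)] / 26450 = +0.01427
Flow direction (−∇h) has components (-0.01246 E, -0.01427 N).
Azimuth = atan2(E, N) = atan2(-0.01246, -0.01427) = 221.1° ≈ 221°.

221°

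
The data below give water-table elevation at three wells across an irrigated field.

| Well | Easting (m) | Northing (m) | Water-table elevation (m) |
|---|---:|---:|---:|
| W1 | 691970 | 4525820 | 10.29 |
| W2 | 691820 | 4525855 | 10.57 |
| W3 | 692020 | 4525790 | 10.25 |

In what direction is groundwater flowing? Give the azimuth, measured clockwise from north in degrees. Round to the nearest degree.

041°

With h = a·x + b·y + c and W1 as origin, the differences give:
  (-150)·a + 35·b = +0.28
  50·a + (-30)·b = -0.04
Eliminate b (×(-30) and ×35, subtract): 2750·a = -7.000 → a = ∂h/∂x = -0.002545
Back-substitute: b = ∂h/∂y = -0.002909.
Flow direction (−∇h) has components (+0.002545 E, +0.002909 N).
Azimuth = atan2(E, N) = atan2(+0.002545, +0.002909) = 41.2° ≈ 041°.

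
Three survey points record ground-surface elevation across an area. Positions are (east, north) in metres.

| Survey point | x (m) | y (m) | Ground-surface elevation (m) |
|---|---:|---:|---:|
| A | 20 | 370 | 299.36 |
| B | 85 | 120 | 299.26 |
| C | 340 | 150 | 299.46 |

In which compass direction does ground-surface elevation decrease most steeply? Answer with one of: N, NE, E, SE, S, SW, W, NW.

SW

Taking A as reference: B−A = (65, -250, -0.10); C−A = (320, -220, +0.10).
Determinant of the coordinate differences = 65·(-220) − 320·(-250) = 65700.
∂z/∂x = [(-0.10)·(-220) − (+0.10)·(-250)] / 65700 = +0.0007154
∂z/∂y = [65·(+0.10) − 320·(-0.10)] / 65700 = +0.0005860
Steepest decrease is along −∇f = (-0.0007154 E, -0.0005860 N) → southwest.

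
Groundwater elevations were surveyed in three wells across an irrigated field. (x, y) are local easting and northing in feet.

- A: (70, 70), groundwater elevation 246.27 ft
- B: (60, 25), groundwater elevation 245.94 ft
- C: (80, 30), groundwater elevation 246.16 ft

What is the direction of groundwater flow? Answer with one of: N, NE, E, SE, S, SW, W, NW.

Taking A as reference: B−A = (-10, -45, -0.33); C−A = (10, -40, -0.11).
Determinant of the coordinate differences = (-10)·(-40) − 10·(-45) = 850.
∂h/∂x = [(-0.33)·(-40) − (-0.11)·(-45)] / 850 = +0.009706
∂h/∂y = [(-10)·(-0.11) − 10·(-0.33)] / 850 = +0.005176
Flow = −∇h = (-0.009706 east, -0.005176 north), which points southwest.

SW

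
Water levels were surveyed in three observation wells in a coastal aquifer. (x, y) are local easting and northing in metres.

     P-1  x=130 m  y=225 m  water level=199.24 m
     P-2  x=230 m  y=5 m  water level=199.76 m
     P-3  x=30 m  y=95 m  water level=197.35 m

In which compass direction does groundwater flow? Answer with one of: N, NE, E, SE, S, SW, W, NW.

W

With h = a·x + b·y + c and P-1 as origin, the differences give:
  100·a + (-220)·b = +0.52
  (-100)·a + (-130)·b = -1.89
Eliminate b (×(-130) and ×(-220), subtract): -35000·a = -483.400 → a = ∂h/∂x = +0.01381
Back-substitute: b = ∂h/∂y = +0.003914.
Flow = −∇h = (-0.01381 east, -0.003914 north), which points west.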